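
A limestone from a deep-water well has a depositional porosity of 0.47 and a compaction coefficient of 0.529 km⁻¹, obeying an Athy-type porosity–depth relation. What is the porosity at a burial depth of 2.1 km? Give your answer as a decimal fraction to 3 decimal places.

0.155

φ = φ₀·exp(−c·z) = 0.47 × exp(−0.529 × 2.1) = 0.47 × exp(−1.111)
  = 0.47 × 0.3293 = 0.1548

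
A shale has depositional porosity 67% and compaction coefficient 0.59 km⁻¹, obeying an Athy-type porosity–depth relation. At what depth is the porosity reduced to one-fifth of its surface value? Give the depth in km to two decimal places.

2.73 km

φ/φ₀ = 1/5 ⇒ exp(−β·d) = 1/5 ⇒ d = ln(5) / β
d = 1.6094 / 0.59 = 2.728 km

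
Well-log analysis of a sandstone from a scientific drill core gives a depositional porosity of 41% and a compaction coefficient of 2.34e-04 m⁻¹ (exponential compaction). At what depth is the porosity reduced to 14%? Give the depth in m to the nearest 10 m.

4590 m

Working in km (1 km = 1000 m; k in km⁻¹ = k in m⁻¹ × 1000):
Invert Athy's law: z = ln(phi₀/phi) / k
z = ln(0.41/0.14) / 0.234 = ln(2.929) / 0.234 = 1.0745 / 0.234 = 4.592 km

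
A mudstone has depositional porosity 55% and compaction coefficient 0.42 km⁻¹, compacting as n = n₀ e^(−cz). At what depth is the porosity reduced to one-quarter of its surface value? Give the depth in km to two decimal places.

n/n₀ = 1/4 ⇒ exp(−c·z) = 1/4 ⇒ z = ln(4) / c
z = 1.3863 / 0.42 = 3.301 km

3.30 km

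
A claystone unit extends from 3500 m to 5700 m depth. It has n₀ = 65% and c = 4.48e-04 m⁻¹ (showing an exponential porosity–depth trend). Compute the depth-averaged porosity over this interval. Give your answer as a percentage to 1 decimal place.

Working in km (1 km = 1000 m; c in km⁻¹ = c in m⁻¹ × 1000):
⟨n⟩ = (1/(z₂−z₁)) ∫ n₀ e^(−cz) dz = n₀·(e^(−c·z₁) − e^(−c·z₂)) / (c·(z₂−z₁))
e^(−0.448×3.5) = 0.2085; e^(−0.448×5.7) = 0.0778
⟨n⟩ = 0.65 × (0.2085 − 0.0778) / (0.448 × 2.2) = 0.65 × 0.1326 = 0.0862

8.6%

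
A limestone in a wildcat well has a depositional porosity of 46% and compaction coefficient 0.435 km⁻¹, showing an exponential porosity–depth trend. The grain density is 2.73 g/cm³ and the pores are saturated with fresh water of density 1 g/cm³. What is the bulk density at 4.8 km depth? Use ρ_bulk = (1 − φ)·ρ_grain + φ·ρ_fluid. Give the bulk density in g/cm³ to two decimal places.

2.63 g/cm³

Porosity at depth: n = 0.46·exp(−0.435×4.8) = 0.46×0.1239 = 0.0570
Bulk density: ρ_b = (1−n)ρ_g + n·ρ_f = 0.9430×2.73 + 0.0570×1
       = 2.574 + 0.057 = 2.631 g/cm³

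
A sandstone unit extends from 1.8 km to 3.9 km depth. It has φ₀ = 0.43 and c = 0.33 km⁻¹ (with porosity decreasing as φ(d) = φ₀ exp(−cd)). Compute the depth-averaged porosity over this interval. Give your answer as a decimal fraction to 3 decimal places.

0.171

⟨φ⟩ = (1/(d₂−d₁)) ∫ φ₀ e^(−cd) dd = φ₀·(e^(−c·d₁) − e^(−c·d₂)) / (c·(d₂−d₁))
e^(−0.33×1.8) = 0.5521; e^(−0.33×3.9) = 0.2761
⟨φ⟩ = 0.43 × (0.5521 − 0.2761) / (0.33 × 2.1) = 0.43 × 0.3983 = 0.1713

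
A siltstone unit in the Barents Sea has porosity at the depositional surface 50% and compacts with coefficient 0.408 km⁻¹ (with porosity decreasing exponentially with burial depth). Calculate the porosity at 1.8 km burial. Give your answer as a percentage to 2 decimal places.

23.99%

phi = phi₀·exp(−c·z) = 0.5 × exp(−0.408 × 1.8) = 0.5 × exp(−0.7344)
  = 0.5 × 0.4798 = 0.2399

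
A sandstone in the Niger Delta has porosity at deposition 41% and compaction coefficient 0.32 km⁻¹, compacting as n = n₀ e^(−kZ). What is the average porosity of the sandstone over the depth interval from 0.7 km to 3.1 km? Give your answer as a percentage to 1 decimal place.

22.9%

⟨n⟩ = (1/(Z₂−Z₁)) ∫ n₀ e^(−kZ) dZ = n₀·(e^(−k·Z₁) − e^(−k·Z₂)) / (k·(Z₂−Z₁))
e^(−0.32×0.7) = 0.7993; e^(−0.32×3.1) = 0.3708
⟨n⟩ = 0.41 × (0.7993 − 0.3708) / (0.32 × 2.4) = 0.41 × 0.5579 = 0.2287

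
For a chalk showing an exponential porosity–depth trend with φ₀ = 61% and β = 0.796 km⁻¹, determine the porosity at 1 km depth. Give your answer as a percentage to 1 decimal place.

27.5%

φ = φ₀·exp(−β·z) = 0.61 × exp(−0.796 × 1) = 0.61 × exp(−0.796)
  = 0.61 × 0.4511 = 0.2752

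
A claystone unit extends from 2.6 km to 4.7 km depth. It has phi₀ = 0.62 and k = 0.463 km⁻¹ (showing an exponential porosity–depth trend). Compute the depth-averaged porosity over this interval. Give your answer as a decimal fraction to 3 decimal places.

0.119

⟨phi⟩ = (1/(Z₂−Z₁)) ∫ phi₀ e^(−kZ) dZ = phi₀·(e^(−k·Z₁) − e^(−k·Z₂)) / (k·(Z₂−Z₁))
e^(−0.463×2.6) = 0.3001; e^(−0.463×4.7) = 0.1135
⟨phi⟩ = 0.62 × (0.3001 − 0.1135) / (0.463 × 2.1) = 0.62 × 0.1919 = 0.1190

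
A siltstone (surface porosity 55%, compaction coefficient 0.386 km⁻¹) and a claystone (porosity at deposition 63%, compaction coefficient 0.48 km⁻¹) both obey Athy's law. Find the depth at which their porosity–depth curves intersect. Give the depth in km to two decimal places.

1.44 km

Set n₀ₐ e^(−cₐZ) = n₀ᵦ e^(−cᵦZ) ⇒ ln(n₀ₐ/n₀ᵦ) = (cₐ − cᵦ)·Z
Z = ln(0.55/0.63) / (0.386 − 0.48) = -0.1358 / -0.094 = 1.445 km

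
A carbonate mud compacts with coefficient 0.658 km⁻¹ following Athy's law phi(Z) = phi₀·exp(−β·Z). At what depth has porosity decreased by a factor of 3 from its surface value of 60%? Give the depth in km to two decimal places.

phi/phi₀ = 1/3 ⇒ exp(−β·Z) = 1/3 ⇒ Z = ln(3) / β
Z = 1.0986 / 0.658 = 1.670 km

1.67 km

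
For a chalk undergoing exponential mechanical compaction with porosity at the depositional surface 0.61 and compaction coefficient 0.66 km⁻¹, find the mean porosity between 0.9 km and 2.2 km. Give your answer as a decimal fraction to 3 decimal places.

⟨phi⟩ = (1/(d₂−d₁)) ∫ phi₀ e^(−βd) dd = phi₀·(e^(−β·d₁) − e^(−β·d₂)) / (β·(d₂−d₁))
e^(−0.66×0.9) = 0.5521; e^(−0.66×2.2) = 0.2341
⟨phi⟩ = 0.61 × (0.5521 − 0.2341) / (0.66 × 1.3) = 0.61 × 0.3706 = 0.2261

0.226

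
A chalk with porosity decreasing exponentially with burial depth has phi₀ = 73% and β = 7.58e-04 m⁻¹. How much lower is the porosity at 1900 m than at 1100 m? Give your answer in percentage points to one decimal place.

Working in km (1 km = 1000 m; β in km⁻¹ = β in m⁻¹ × 1000):
phi(1.1) = 0.73·e^(−0.758×1.1) = 0.3171
phi(1.9) = 0.73·e^(−0.758×1.9) = 0.1729
Δphi = 0.3171 − 0.1729 = 0.1442

14.4 percentage points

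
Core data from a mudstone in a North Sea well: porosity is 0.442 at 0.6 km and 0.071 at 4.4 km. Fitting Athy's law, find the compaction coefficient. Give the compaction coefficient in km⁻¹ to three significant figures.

0.481 km⁻¹

Athy: phi(Z) = phi₀ e^(−βZ) ⇒ phi₁/phi₂ = e^{β(Z₂−Z₁)} ⇒ β = ln(phi₁/phi₂)/(Z₂−Z₁)
β = ln(0.442/0.071) / (4.4 − 0.6) = ln(6.225) / 3.8 = 1.8286 / 3.8 = 0.4812 km⁻¹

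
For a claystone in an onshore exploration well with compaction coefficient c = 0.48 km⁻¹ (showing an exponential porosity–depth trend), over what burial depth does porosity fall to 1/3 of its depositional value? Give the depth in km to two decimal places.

φ/φ₀ = 1/3 ⇒ exp(−c·Z) = 1/3 ⇒ Z = ln(3) / c
Z = 1.0986 / 0.48 = 2.289 km

2.29 km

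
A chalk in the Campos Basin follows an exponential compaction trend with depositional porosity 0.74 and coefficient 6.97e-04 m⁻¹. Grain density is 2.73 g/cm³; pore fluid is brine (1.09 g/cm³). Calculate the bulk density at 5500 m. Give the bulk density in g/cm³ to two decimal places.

Working in km (1 km = 1000 m; c in km⁻¹ = c in m⁻¹ × 1000):
Porosity at depth: n = 0.74·exp(−0.697×5.5) = 0.74×0.0216 = 0.0160
Bulk density: ρ_b = (1−n)ρ_g + n·ρ_f = 0.9840×2.73 + 0.0160×1.09
       = 2.686 + 0.017 = 2.704 g/cm³

2.70 g/cm³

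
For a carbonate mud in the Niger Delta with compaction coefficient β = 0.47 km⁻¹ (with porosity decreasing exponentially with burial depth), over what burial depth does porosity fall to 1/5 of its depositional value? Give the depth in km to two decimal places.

φ/φ₀ = 1/5 ⇒ exp(−β·z) = 1/5 ⇒ z = ln(5) / β
z = 1.6094 / 0.47 = 3.424 km

3.42 km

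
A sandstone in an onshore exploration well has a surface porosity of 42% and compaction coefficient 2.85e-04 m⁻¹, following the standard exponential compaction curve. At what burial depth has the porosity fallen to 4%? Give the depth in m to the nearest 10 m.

Working in km (1 km = 1000 m; c in km⁻¹ = c in m⁻¹ × 1000):
Invert Athy's law: d = ln(phi₀/phi) / c
d = ln(0.42/0.04) / 0.285 = ln(10.5) / 0.285 = 2.3514 / 0.285 = 8.250 km

8250 m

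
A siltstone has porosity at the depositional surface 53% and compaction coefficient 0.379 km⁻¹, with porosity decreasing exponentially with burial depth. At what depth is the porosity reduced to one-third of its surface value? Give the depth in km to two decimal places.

phi/phi₀ = 1/3 ⇒ exp(−β·Z) = 1/3 ⇒ Z = ln(3) / β
Z = 1.0986 / 0.379 = 2.899 km

2.90 km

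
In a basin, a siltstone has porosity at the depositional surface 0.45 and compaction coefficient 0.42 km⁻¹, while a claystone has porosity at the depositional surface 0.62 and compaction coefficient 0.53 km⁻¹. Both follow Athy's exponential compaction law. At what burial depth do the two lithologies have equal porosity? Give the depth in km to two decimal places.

2.91 km

Set φ₀ₐ e^(−cₐd) = φ₀ᵦ e^(−cᵦd) ⇒ ln(φ₀ₐ/φ₀ᵦ) = (cₐ − cᵦ)·d
d = ln(0.45/0.62) / (0.42 − 0.53) = -0.3205 / -0.11 = 2.913 km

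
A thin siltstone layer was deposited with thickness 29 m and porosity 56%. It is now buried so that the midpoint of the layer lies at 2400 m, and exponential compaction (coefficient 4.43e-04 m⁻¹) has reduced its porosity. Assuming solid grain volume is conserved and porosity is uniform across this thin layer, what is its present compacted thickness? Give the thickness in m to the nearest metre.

Working in km (1 km = 1000 m; c in km⁻¹ = c in m⁻¹ × 1000):
Porosity at 2.4 km: φ = 0.56·exp(−0.443×2.4) = 0.1934
Solid-volume conservation: h(1−φ) = h₀(1−φ₀) ⇒ h = h₀·(1−φ₀)/(1−φ)
h = 0.029 × (1 − 0.56)/(1 − 0.1934) = 0.029 × 0.5455 = 0.0158 km

16 m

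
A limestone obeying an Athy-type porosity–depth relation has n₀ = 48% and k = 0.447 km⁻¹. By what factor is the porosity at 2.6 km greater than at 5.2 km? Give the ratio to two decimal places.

3.20

n(d₁)/n(d₂) = e^(−k·d₁)/e^(−k·d₂) = e^{k(d₂−d₁)}
= exp(0.447 × 2.6) = exp(1.162) = 3.1970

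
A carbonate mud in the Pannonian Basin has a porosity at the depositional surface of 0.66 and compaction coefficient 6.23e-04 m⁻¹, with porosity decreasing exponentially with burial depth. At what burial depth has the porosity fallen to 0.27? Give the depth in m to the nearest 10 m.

Working in km (1 km = 1000 m; k in km⁻¹ = k in m⁻¹ × 1000):
Invert Athy's law: d = ln(n₀/n) / k
d = ln(0.66/0.27) / 0.623 = ln(2.444) / 0.623 = 0.8938 / 0.623 = 1.435 km

1430 m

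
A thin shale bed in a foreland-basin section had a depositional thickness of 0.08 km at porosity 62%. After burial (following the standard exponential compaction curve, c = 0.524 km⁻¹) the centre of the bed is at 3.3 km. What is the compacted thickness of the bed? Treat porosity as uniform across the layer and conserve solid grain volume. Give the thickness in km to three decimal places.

0.034 km

Porosity at 3.3 km: phi = 0.62·exp(−0.524×3.3) = 0.1100
Solid-volume conservation: h(1−phi) = h₀(1−phi₀) ⇒ h = h₀·(1−phi₀)/(1−phi)
h = 0.08 × (1 − 0.62)/(1 − 0.1100) = 0.08 × 0.4270 = 0.0342 km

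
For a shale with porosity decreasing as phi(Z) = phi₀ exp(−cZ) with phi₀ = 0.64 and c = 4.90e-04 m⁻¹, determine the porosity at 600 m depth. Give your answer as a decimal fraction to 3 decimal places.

0.477

Working in km (1 km = 1000 m; c in km⁻¹ = c in m⁻¹ × 1000):
phi = phi₀·exp(−c·Z) = 0.64 × exp(−0.49 × 0.6) = 0.64 × exp(−0.294)
  = 0.64 × 0.7453 = 0.4770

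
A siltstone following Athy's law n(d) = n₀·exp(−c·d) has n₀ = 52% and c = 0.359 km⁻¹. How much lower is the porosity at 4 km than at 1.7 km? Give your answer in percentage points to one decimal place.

n(1.7) = 0.52·e^(−0.359×1.7) = 0.2825
n(4) = 0.52·e^(−0.359×4) = 0.1237
Δn = 0.2825 − 0.1237 = 0.1588

15.9 percentage points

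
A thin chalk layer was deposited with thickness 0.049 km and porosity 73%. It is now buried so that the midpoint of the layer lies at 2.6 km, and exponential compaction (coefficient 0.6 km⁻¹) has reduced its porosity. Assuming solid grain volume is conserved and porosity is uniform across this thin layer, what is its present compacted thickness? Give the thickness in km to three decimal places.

0.016 km

Porosity at 2.6 km: n = 0.73·exp(−0.6×2.6) = 0.1534
Solid-volume conservation: h(1−n) = h₀(1−n₀) ⇒ h = h₀·(1−n₀)/(1−n)
h = 0.049 × (1 − 0.73)/(1 − 0.1534) = 0.049 × 0.3189 = 0.0156 km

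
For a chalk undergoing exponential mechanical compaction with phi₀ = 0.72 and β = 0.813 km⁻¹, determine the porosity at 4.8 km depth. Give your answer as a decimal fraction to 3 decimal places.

phi = phi₀·exp(−β·d) = 0.72 × exp(−0.813 × 4.8) = 0.72 × exp(−3.902)
  = 0.72 × 0.0202 = 0.0145

0.015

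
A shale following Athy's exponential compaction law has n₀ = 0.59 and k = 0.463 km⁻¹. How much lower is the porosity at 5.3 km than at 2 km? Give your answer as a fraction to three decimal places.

n(2) = 0.59·e^(−0.463×2) = 0.2337
n(5.3) = 0.59·e^(−0.463×5.3) = 0.0507
Δn = 0.2337 − 0.0507 = 0.1830

0.183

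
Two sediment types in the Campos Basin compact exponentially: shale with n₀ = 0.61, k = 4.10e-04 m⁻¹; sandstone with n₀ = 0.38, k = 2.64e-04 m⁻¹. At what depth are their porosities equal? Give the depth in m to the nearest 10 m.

Working in km (1 km = 1000 m; k in km⁻¹ = k in m⁻¹ × 1000):
Set n₀ₐ e^(−kₐd) = n₀ᵦ e^(−kᵦd) ⇒ ln(n₀ₐ/n₀ᵦ) = (kₐ − kᵦ)·d
d = ln(0.61/0.38) / (0.41 − 0.264) = 0.4733 / 0.146 = 3.242 km

3240 m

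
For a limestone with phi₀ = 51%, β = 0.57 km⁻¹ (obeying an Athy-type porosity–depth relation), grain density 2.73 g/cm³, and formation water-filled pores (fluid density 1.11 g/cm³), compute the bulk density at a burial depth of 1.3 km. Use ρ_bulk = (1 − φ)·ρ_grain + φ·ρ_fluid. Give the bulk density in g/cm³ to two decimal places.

Porosity at depth: phi = 0.51·exp(−0.57×1.3) = 0.51×0.4766 = 0.2431
Bulk density: ρ_b = (1−phi)ρ_g + phi·ρ_f = 0.7569×2.73 + 0.2431×1.11
       = 2.066 + 0.270 = 2.336 g/cm³

2.34 g/cm³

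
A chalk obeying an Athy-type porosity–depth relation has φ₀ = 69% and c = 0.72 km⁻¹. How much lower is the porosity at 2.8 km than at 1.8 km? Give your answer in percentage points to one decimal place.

φ(1.8) = 0.69·e^(−0.72×1.8) = 0.1888
φ(2.8) = 0.69·e^(−0.72×2.8) = 0.0919
Δφ = 0.1888 − 0.0919 = 0.0969

9.7 percentage points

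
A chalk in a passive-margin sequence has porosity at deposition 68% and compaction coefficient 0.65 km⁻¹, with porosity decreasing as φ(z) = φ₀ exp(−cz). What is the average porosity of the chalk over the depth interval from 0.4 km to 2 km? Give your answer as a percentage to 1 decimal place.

32.6%

⟨φ⟩ = (1/(z₂−z₁)) ∫ φ₀ e^(−cz) dz = φ₀·(e^(−c·z₁) − e^(−c·z₂)) / (c·(z₂−z₁))
e^(−0.65×0.4) = 0.7711; e^(−0.65×2) = 0.2725
⟨φ⟩ = 0.68 × (0.7711 − 0.2725) / (0.65 × 1.6) = 0.68 × 0.4793 = 0.3260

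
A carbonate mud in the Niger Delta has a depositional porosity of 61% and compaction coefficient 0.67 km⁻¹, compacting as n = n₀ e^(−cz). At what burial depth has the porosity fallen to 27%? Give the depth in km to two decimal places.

1.22 km

Invert Athy's law: z = ln(n₀/n) / c
z = ln(0.61/0.27) / 0.67 = ln(2.259) / 0.67 = 0.8150 / 0.67 = 1.216 km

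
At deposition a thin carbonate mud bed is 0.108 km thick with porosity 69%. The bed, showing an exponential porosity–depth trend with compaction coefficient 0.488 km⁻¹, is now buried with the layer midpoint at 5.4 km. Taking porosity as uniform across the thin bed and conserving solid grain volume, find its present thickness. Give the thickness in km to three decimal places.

0.035 km

Porosity at 5.4 km: φ = 0.69·exp(−0.488×5.4) = 0.0495
Solid-volume conservation: h(1−φ) = h₀(1−φ₀) ⇒ h = h₀·(1−φ₀)/(1−φ)
h = 0.108 × (1 − 0.69)/(1 − 0.0495) = 0.108 × 0.3261 = 0.0352 km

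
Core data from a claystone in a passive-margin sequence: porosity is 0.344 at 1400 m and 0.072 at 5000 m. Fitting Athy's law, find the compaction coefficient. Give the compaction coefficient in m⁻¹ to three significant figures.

0.000434 m⁻¹

Working in km (1 km = 1000 m; c in km⁻¹ = c in m⁻¹ × 1000):
Athy: phi(d) = phi₀ e^(−cd) ⇒ phi₁/phi₂ = e^{c(d₂−d₁)} ⇒ c = ln(phi₁/phi₂)/(d₂−d₁)
c = ln(0.344/0.072) / (5 − 1.4) = ln(4.778) / 3.6 = 1.5640 / 3.6 = 0.4344 km⁻¹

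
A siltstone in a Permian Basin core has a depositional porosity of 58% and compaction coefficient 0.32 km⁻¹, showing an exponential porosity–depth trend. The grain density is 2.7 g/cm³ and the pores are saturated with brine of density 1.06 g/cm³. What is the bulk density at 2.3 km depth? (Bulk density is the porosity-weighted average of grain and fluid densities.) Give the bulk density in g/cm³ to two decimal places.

Porosity at depth: φ = 0.58·exp(−0.32×2.3) = 0.58×0.4790 = 0.2778
Bulk density: ρ_b = (1−φ)ρ_g + φ·ρ_f = 0.7222×2.7 + 0.2778×1.06
       = 1.950 + 0.295 = 2.244 g/cm³

2.24 g/cm³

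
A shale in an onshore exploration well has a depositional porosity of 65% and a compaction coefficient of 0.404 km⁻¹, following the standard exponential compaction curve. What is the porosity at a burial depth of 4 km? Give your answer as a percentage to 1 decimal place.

12.9%

φ = φ₀·exp(−β·Z) = 0.65 × exp(−0.404 × 4) = 0.65 × exp(−1.616)
  = 0.65 × 0.1987 = 0.1291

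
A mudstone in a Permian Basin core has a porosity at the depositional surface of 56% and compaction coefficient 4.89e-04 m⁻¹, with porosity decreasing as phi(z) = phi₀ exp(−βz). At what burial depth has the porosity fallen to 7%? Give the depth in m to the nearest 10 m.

Working in km (1 km = 1000 m; β in km⁻¹ = β in m⁻¹ × 1000):
Invert Athy's law: z = ln(phi₀/phi) / β
z = ln(0.56/0.07) / 0.489 = ln(8) / 0.489 = 2.0794 / 0.489 = 4.252 km

4250 m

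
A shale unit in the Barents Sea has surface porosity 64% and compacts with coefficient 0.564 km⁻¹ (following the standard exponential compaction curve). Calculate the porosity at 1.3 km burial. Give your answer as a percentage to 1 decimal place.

φ = φ₀·exp(−c·d) = 0.64 × exp(−0.564 × 1.3) = 0.64 × exp(−0.7332)
  = 0.64 × 0.4804 = 0.3074

30.7%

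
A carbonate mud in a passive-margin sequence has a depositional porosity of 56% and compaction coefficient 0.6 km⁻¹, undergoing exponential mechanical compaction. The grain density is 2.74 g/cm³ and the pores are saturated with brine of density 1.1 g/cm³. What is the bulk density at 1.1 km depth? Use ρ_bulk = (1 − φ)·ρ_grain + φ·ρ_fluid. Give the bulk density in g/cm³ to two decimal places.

Porosity at depth: phi = 0.56·exp(−0.6×1.1) = 0.56×0.5169 = 0.2894
Bulk density: ρ_b = (1−phi)ρ_g + phi·ρ_f = 0.7106×2.74 + 0.2894×1.1
       = 1.947 + 0.318 = 2.265 g/cm³

2.27 g/cm³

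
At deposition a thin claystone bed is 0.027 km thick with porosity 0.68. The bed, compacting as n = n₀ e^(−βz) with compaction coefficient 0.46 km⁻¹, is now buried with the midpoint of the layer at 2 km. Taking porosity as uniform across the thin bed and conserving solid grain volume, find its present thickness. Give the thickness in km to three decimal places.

0.012 km

Porosity at 2 km: n = 0.68·exp(−0.46×2) = 0.2710
Solid-volume conservation: h(1−n) = h₀(1−n₀) ⇒ h = h₀·(1−n₀)/(1−n)
h = 0.027 × (1 − 0.68)/(1 − 0.2710) = 0.027 × 0.4390 = 0.0119 km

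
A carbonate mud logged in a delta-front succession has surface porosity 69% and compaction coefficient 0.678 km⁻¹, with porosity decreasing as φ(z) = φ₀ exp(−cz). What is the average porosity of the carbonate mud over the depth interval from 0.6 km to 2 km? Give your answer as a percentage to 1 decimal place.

⟨φ⟩ = (1/(z₂−z₁)) ∫ φ₀ e^(−cz) dz = φ₀·(e^(−c·z₁) − e^(−c·z₂)) / (c·(z₂−z₁))
e^(−0.678×0.6) = 0.6658; e^(−0.678×2) = 0.2577
⟨φ⟩ = 0.69 × (0.6658 − 0.2577) / (0.678 × 1.4) = 0.69 × 0.4299 = 0.2967

29.7%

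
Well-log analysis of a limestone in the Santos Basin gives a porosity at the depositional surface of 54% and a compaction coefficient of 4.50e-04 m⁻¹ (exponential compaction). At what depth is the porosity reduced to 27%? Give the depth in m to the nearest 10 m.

Working in km (1 km = 1000 m; β in km⁻¹ = β in m⁻¹ × 1000):
Invert Athy's law: z = ln(n₀/n) / β
z = ln(0.54/0.27) / 0.45 = ln(2) / 0.45 = 0.6931 / 0.45 = 1.540 km

1540 m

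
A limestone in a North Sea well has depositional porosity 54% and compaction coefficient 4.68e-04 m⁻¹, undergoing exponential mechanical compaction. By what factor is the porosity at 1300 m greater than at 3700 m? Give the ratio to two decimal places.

Working in km (1 km = 1000 m; k in km⁻¹ = k in m⁻¹ × 1000):
phi(z₁)/phi(z₂) = e^(−k·z₁)/e^(−k·z₂) = e^{k(z₂−z₁)}
= exp(0.468 × 2.4) = exp(1.123) = 3.0747

3.07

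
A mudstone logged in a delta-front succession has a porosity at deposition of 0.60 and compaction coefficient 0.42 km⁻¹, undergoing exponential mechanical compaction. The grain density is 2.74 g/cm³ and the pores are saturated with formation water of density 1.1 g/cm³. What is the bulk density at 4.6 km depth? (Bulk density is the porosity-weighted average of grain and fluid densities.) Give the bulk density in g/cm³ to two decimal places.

Porosity at depth: φ = 0.6·exp(−0.42×4.6) = 0.6×0.1449 = 0.0869
Bulk density: ρ_b = (1−φ)ρ_g + φ·ρ_f = 0.9131×2.74 + 0.0869×1.1
       = 2.502 + 0.096 = 2.597 g/cm³

2.60 g/cm³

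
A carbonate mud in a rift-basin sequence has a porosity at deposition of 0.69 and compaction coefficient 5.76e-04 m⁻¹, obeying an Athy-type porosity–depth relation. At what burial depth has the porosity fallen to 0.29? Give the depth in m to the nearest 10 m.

Working in km (1 km = 1000 m; β in km⁻¹ = β in m⁻¹ × 1000):
Invert Athy's law: d = ln(φ₀/φ) / β
d = ln(0.69/0.29) / 0.576 = ln(2.379) / 0.576 = 0.8668 / 0.576 = 1.505 km

1500 m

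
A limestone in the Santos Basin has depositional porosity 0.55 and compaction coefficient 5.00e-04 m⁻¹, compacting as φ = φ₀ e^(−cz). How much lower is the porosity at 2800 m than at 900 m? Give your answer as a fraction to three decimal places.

0.215

Working in km (1 km = 1000 m; c in km⁻¹ = c in m⁻¹ × 1000):
φ(0.9) = 0.55·e^(−0.5×0.9) = 0.3507
φ(2.8) = 0.55·e^(−0.5×2.8) = 0.1356
Δφ = 0.3507 − 0.1356 = 0.2151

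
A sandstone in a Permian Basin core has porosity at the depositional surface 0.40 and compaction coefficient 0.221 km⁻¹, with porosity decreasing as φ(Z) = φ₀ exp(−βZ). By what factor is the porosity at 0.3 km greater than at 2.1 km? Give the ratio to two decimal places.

1.49

φ(Z₁)/φ(Z₂) = e^(−β·Z₁)/e^(−β·Z₂) = e^{β(Z₂−Z₁)}
= exp(0.221 × 1.8) = exp(0.3978) = 1.4885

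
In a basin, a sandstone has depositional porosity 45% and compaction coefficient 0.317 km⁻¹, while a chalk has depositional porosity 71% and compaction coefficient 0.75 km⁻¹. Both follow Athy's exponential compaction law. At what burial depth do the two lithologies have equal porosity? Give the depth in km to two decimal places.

Set n₀ₐ e^(−kₐz) = n₀ᵦ e^(−kᵦz) ⇒ ln(n₀ₐ/n₀ᵦ) = (kₐ − kᵦ)·z
z = ln(0.45/0.71) / (0.317 − 0.75) = -0.4560 / -0.433 = 1.053 km

1.05 km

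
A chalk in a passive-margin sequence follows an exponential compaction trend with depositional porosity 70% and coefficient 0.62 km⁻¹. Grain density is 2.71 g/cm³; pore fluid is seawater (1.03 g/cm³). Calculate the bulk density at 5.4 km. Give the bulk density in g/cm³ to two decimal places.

Porosity at depth: phi = 0.7·exp(−0.62×5.4) = 0.7×0.0352 = 0.0246
Bulk density: ρ_b = (1−phi)ρ_g + phi·ρ_f = 0.9754×2.71 + 0.0246×1.03
       = 2.643 + 0.025 = 2.669 g/cm³

2.67 g/cm³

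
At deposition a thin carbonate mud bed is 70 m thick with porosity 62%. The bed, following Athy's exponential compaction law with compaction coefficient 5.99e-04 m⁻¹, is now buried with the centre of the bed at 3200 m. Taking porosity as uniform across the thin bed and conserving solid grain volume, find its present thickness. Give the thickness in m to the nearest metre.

Working in km (1 km = 1000 m; k in km⁻¹ = k in m⁻¹ × 1000):
Porosity at 3.2 km: n = 0.62·exp(−0.599×3.2) = 0.0912
Solid-volume conservation: h(1−n) = h₀(1−n₀) ⇒ h = h₀·(1−n₀)/(1−n)
h = 0.07 × (1 − 0.62)/(1 − 0.0912) = 0.07 × 0.4181 = 0.0293 km

29 m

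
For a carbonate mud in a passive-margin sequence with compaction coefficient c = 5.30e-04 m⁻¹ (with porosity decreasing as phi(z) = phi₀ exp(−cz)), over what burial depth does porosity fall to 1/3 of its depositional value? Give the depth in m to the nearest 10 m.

2070 m

Working in km (1 km = 1000 m; c in km⁻¹ = c in m⁻¹ × 1000):
phi/phi₀ = 1/3 ⇒ exp(−c·z) = 1/3 ⇒ z = ln(3) / c
z = 1.0986 / 0.53 = 2.073 km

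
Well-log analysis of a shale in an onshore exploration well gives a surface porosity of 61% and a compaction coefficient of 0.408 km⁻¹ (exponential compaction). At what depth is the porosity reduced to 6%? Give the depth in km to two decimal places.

5.68 km

Invert Athy's law: Z = ln(φ₀/φ) / k
Z = ln(0.61/0.06) / 0.408 = ln(10.17) / 0.408 = 2.3191 / 0.408 = 5.684 km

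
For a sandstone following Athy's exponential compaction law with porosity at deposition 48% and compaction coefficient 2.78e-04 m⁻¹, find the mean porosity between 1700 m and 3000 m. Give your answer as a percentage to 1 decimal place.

Working in km (1 km = 1000 m; β in km⁻¹ = β in m⁻¹ × 1000):
⟨n⟩ = (1/(d₂−d₁)) ∫ n₀ e^(−βd) dd = n₀·(e^(−β·d₁) − e^(−β·d₂)) / (β·(d₂−d₁))
e^(−0.278×1.7) = 0.6234; e^(−0.278×3) = 0.4343
⟨n⟩ = 0.48 × (0.6234 − 0.4343) / (0.278 × 1.3) = 0.48 × 0.5232 = 0.2511

25.1%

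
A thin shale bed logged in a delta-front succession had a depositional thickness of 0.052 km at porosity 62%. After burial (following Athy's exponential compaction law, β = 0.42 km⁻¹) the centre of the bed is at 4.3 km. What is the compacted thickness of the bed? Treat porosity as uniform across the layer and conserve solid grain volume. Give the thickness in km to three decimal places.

0.022 km

Porosity at 4.3 km: n = 0.62·exp(−0.42×4.3) = 0.1019
Solid-volume conservation: h(1−n) = h₀(1−n₀) ⇒ h = h₀·(1−n₀)/(1−n)
h = 0.052 × (1 − 0.62)/(1 − 0.1019) = 0.052 × 0.4231 = 0.0220 km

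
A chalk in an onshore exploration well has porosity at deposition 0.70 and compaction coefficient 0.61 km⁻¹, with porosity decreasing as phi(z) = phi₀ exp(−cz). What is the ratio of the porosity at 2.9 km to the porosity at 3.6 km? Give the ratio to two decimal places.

1.53

phi(z₁)/phi(z₂) = e^(−c·z₁)/e^(−c·z₂) = e^{c(z₂−z₁)}
= exp(0.61 × 0.7) = exp(0.427) = 1.5327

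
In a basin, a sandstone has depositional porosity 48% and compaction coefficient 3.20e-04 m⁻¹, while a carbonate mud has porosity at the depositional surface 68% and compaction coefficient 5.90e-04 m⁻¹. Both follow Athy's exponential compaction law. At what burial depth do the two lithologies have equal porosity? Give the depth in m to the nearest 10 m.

1290 m

Working in km (1 km = 1000 m; c in km⁻¹ = c in m⁻¹ × 1000):
Set φ₀ₐ e^(−cₐd) = φ₀ᵦ e^(−cᵦd) ⇒ ln(φ₀ₐ/φ₀ᵦ) = (cₐ − cᵦ)·d
d = ln(0.48/0.68) / (0.32 − 0.59) = -0.3483 / -0.27 = 1.290 km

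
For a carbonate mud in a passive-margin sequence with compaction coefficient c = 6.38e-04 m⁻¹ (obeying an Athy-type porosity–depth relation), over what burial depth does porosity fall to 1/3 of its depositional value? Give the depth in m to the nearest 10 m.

1720 m

Working in km (1 km = 1000 m; c in km⁻¹ = c in m⁻¹ × 1000):
n/n₀ = 1/3 ⇒ exp(−c·d) = 1/3 ⇒ d = ln(3) / c
d = 1.0986 / 0.638 = 1.722 km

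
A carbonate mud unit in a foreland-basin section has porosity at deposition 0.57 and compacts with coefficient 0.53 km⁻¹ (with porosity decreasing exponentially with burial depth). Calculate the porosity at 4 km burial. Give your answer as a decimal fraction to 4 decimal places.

0.0684

n = n₀·exp(−β·d) = 0.57 × exp(−0.53 × 4) = 0.57 × exp(−2.12)
  = 0.57 × 0.1200 = 0.0684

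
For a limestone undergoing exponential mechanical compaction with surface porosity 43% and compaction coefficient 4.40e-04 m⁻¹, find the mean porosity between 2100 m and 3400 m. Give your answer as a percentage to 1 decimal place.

13.0%

Working in km (1 km = 1000 m; c in km⁻¹ = c in m⁻¹ × 1000):
⟨phi⟩ = (1/(d₂−d₁)) ∫ phi₀ e^(−cd) dd = phi₀·(e^(−c·d₁) − e^(−c·d₂)) / (c·(d₂−d₁))
e^(−0.44×2.1) = 0.3969; e^(−0.44×3.4) = 0.2240
⟨phi⟩ = 0.43 × (0.3969 − 0.2240) / (0.44 × 1.3) = 0.43 × 0.3023 = 0.1300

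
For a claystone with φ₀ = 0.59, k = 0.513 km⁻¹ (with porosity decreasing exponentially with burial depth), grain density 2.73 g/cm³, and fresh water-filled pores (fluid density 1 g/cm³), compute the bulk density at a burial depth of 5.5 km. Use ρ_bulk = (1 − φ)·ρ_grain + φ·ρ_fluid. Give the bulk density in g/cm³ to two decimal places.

Porosity at depth: φ = 0.59·exp(−0.513×5.5) = 0.59×0.0595 = 0.0351
Bulk density: ρ_b = (1−φ)ρ_g + φ·ρ_f = 0.9649×2.73 + 0.0351×1
       = 2.634 + 0.035 = 2.669 g/cm³

2.67 g/cm³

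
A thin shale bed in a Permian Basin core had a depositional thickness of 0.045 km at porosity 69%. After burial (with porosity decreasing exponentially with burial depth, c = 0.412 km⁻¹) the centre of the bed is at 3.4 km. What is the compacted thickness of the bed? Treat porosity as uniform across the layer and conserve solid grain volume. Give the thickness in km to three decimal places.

0.017 km

Porosity at 3.4 km: phi = 0.69·exp(−0.412×3.4) = 0.1700
Solid-volume conservation: h(1−phi) = h₀(1−phi₀) ⇒ h = h₀·(1−phi₀)/(1−phi)
h = 0.045 × (1 − 0.69)/(1 − 0.1700) = 0.045 × 0.3735 = 0.0168 km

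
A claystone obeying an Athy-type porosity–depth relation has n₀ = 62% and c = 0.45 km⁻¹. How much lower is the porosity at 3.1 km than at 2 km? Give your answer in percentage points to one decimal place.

n(2) = 0.62·e^(−0.45×2) = 0.2521
n(3.1) = 0.62·e^(−0.45×3.1) = 0.1537
Δn = 0.2521 − 0.1537 = 0.0984

9.8 percentage points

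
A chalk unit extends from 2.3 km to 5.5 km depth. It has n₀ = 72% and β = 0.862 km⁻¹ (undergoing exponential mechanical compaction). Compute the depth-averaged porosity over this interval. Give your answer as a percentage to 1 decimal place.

3.4%

⟨n⟩ = (1/(z₂−z₁)) ∫ n₀ e^(−βz) dz = n₀·(e^(−β·z₁) − e^(−β·z₂)) / (β·(z₂−z₁))
e^(−0.862×2.3) = 0.1377; e^(−0.862×5.5) = 0.0087
⟨n⟩ = 0.72 × (0.1377 − 0.0087) / (0.862 × 3.2) = 0.72 × 0.0468 = 0.0337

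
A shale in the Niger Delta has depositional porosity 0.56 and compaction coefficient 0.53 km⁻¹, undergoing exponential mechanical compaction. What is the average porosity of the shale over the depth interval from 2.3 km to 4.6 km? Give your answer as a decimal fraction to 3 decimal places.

⟨φ⟩ = (1/(z₂−z₁)) ∫ φ₀ e^(−cz) dz = φ₀·(e^(−c·z₁) − e^(−c·z₂)) / (c·(z₂−z₁))
e^(−0.53×2.3) = 0.2955; e^(−0.53×4.6) = 0.0873
⟨φ⟩ = 0.56 × (0.2955 − 0.0873) / (0.53 × 2.3) = 0.56 × 0.1708 = 0.0956

0.096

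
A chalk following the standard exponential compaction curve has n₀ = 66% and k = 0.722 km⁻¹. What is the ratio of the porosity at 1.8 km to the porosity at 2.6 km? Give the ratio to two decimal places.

n(d₁)/n(d₂) = e^(−k·d₁)/e^(−k·d₂) = e^{k(d₂−d₁)}
= exp(0.722 × 0.8) = exp(0.5776) = 1.7818

1.78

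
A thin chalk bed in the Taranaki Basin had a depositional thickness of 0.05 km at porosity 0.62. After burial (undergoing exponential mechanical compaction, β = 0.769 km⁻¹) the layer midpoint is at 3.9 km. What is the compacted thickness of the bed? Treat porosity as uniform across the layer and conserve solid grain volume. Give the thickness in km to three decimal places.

Porosity at 3.9 km: φ = 0.62·exp(−0.769×3.9) = 0.0309
Solid-volume conservation: h(1−φ) = h₀(1−φ₀) ⇒ h = h₀·(1−φ₀)/(1−φ)
h = 0.05 × (1 − 0.62)/(1 − 0.0309) = 0.05 × 0.3921 = 0.0196 km

0.020 km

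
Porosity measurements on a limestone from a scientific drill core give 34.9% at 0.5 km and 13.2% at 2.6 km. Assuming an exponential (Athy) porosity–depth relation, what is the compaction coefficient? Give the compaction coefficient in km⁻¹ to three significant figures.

Athy: φ(z) = φ₀ e^(−cz) ⇒ φ₁/φ₂ = e^{c(z₂−z₁)} ⇒ c = ln(φ₁/φ₂)/(z₂−z₁)
c = ln(0.349/0.132) / (2.6 − 0.5) = ln(2.644) / 2.1 = 0.9723 / 2.1 = 0.463 km⁻¹

0.463 km⁻¹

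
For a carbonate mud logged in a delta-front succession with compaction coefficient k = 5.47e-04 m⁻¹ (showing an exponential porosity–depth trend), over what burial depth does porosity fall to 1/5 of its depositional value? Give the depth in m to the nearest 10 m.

2940 m

Working in km (1 km = 1000 m; k in km⁻¹ = k in m⁻¹ × 1000):
phi/phi₀ = 1/5 ⇒ exp(−k·d) = 1/5 ⇒ d = ln(5) / k
d = 1.6094 / 0.547 = 2.942 km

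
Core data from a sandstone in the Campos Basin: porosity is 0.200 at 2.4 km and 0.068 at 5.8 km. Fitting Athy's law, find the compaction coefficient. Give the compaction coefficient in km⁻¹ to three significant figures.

0.317 km⁻¹

Athy: phi(z) = phi₀ e^(−cz) ⇒ phi₁/phi₂ = e^{c(z₂−z₁)} ⇒ c = ln(phi₁/phi₂)/(z₂−z₁)
c = ln(0.2/0.068) / (5.8 − 2.4) = ln(2.941) / 3.4 = 1.0788 / 3.4 = 0.3173 km⁻¹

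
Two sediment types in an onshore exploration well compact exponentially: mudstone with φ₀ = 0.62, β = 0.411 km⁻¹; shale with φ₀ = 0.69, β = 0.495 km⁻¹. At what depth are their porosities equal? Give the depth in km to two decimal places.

Set φ₀ₐ e^(−βₐZ) = φ₀ᵦ e^(−βᵦZ) ⇒ ln(φ₀ₐ/φ₀ᵦ) = (βₐ − βᵦ)·Z
Z = ln(0.62/0.69) / (0.411 − 0.495) = -0.1070 / -0.084 = 1.273 km

1.27 km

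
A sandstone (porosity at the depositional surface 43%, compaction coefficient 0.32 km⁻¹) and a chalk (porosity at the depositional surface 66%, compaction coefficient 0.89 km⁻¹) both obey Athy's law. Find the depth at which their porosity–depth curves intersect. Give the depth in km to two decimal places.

Set n₀ₐ e^(−kₐd) = n₀ᵦ e^(−kᵦd) ⇒ ln(n₀ₐ/n₀ᵦ) = (kₐ − kᵦ)·d
d = ln(0.43/0.66) / (0.32 − 0.89) = -0.4285 / -0.57 = 0.752 km

0.75 km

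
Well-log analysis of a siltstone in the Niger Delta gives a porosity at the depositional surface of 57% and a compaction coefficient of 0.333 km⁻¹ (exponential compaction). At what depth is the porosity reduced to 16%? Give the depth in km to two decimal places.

3.82 km

Invert Athy's law: Z = ln(phi₀/phi) / β
Z = ln(0.57/0.16) / 0.333 = ln(3.562) / 0.333 = 1.2705 / 0.333 = 3.815 km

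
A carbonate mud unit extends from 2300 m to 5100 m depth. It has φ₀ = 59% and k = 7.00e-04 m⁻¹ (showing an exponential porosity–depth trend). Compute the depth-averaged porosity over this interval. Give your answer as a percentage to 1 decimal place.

5.2%

Working in km (1 km = 1000 m; k in km⁻¹ = k in m⁻¹ × 1000):
⟨φ⟩ = (1/(Z₂−Z₁)) ∫ φ₀ e^(−kZ) dZ = φ₀·(e^(−k·Z₁) − e^(−k·Z₂)) / (k·(Z₂−Z₁))
e^(−0.7×2.3) = 0.1999; e^(−0.7×5.1) = 0.0282
⟨φ⟩ = 0.59 × (0.1999 − 0.0282) / (0.7 × 2.8) = 0.59 × 0.0876 = 0.0517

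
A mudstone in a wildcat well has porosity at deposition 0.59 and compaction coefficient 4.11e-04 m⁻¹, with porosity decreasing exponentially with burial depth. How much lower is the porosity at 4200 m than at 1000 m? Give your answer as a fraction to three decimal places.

0.286

Working in km (1 km = 1000 m; k in km⁻¹ = k in m⁻¹ × 1000):
n(1) = 0.59·e^(−0.411×1) = 0.3912
n(4.2) = 0.59·e^(−0.411×4.2) = 0.1050
Δn = 0.3912 − 0.1050 = 0.2862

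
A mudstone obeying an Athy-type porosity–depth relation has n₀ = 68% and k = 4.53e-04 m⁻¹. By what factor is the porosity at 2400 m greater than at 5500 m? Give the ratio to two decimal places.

4.07

Working in km (1 km = 1000 m; k in km⁻¹ = k in m⁻¹ × 1000):
n(d₁)/n(d₂) = e^(−k·d₁)/e^(−k·d₂) = e^{k(d₂−d₁)}
= exp(0.453 × 3.1) = exp(1.404) = 4.0727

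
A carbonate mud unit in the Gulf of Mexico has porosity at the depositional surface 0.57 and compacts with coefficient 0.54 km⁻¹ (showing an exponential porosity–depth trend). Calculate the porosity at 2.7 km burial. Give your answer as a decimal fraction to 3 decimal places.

0.133

n = n₀·exp(−k·d) = 0.57 × exp(−0.54 × 2.7) = 0.57 × exp(−1.458)
  = 0.57 × 0.2327 = 0.1326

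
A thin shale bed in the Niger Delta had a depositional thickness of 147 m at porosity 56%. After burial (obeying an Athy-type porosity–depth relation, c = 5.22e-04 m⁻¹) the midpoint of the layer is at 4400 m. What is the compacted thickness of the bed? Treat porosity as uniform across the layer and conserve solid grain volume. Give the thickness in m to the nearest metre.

69 m

Working in km (1 km = 1000 m; c in km⁻¹ = c in m⁻¹ × 1000):
Porosity at 4.4 km: phi = 0.56·exp(−0.522×4.4) = 0.0563
Solid-volume conservation: h(1−phi) = h₀(1−phi₀) ⇒ h = h₀·(1−phi₀)/(1−phi)
h = 0.147 × (1 − 0.56)/(1 − 0.0563) = 0.147 × 0.4663 = 0.0685 km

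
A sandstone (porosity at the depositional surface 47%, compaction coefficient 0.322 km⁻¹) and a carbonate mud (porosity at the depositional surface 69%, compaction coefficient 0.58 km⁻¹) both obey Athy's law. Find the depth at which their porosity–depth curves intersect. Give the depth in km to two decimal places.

1.49 km

Set φ₀ₐ e^(−βₐd) = φ₀ᵦ e^(−βᵦd) ⇒ ln(φ₀ₐ/φ₀ᵦ) = (βₐ − βᵦ)·d
d = ln(0.47/0.69) / (0.322 − 0.58) = -0.3840 / -0.258 = 1.488 km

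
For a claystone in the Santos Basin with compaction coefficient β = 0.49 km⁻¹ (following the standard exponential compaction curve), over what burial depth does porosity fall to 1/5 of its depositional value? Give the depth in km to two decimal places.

3.28 km

n/n₀ = 1/5 ⇒ exp(−β·d) = 1/5 ⇒ d = ln(5) / β
d = 1.6094 / 0.49 = 3.285 km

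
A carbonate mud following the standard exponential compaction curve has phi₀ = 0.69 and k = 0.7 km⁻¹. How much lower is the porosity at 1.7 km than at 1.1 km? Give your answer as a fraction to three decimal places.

0.110

phi(1.1) = 0.69·e^(−0.7×1.1) = 0.3195
phi(1.7) = 0.69·e^(−0.7×1.7) = 0.2099
Δphi = 0.3195 − 0.2099 = 0.1096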